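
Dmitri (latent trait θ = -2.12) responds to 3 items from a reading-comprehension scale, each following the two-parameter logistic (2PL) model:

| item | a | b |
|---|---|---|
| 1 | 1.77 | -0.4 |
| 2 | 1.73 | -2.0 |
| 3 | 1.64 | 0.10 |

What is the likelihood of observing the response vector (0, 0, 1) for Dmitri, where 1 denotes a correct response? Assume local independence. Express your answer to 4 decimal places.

0.0135

P(θ) = 1 / (1 + exp(−a(θ − b)))
P_1 = 1/(1+e^{3.0444}) = 0.0455
P_2 = 1/(1+e^{0.2076}) = 0.4483
P_3 = 1/(1+e^{3.6408}) = 0.0256
L = (1−P_1) × (1−P_2) × P_3 = 0.9545 × 0.5517 × 0.0256 = 0.01346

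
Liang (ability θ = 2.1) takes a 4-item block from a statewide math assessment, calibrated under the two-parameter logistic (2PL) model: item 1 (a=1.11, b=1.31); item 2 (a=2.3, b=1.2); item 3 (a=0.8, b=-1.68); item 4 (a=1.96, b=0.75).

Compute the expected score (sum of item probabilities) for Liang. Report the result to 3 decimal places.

3.482

P(θ) = 1 / (1 + exp(−a(θ − b)))
P_1 = 1/(1+e^{-0.8769}) = 0.7062
P_2 = 1/(1+e^{-2.0700}) = 0.8880
P_3 = 1/(1+e^{-3.0240}) = 0.9536
P_4 = 1/(1+e^{-2.6460}) = 0.9338
E[score] = 0.7062 + 0.8880 + 0.9536 + 0.9338 = 3.4815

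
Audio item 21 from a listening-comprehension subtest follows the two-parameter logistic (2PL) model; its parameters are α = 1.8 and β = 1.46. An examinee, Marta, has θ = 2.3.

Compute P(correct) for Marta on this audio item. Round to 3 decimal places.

0.819

P(θ) = 1 / (1 + exp(−α(θ − β)))
Exponent: 1.8 × (2.3 − 1.46) = 1.5120
1/(1 + e^{-1.5120}) = 0.8194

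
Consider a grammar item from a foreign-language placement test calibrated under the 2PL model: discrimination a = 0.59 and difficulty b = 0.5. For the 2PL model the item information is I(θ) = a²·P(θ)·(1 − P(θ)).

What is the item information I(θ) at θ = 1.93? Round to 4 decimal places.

0.0732

P = 1/(1+e^{-0.8437}) = 0.6992
P(1−P) = 0.6992 × 0.3008 = 0.2103
I = a² × P(1−P) = 0.59² × 0.2103 = 0.07321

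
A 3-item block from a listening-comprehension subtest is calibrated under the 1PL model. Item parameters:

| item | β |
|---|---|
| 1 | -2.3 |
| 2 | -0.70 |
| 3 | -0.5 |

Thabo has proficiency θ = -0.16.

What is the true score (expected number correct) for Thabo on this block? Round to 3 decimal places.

2.111

P(θ) = 1 / (1 + exp(−(θ − β)))
P_1 = 1/(1+e^{-2.1400}) = 0.8947
P_2 = 1/(1+e^{-0.5400}) = 0.6318
P_3 = 1/(1+e^{-0.3400}) = 0.5842
E[score] = 0.8947 + 0.6318 + 0.5842 = 2.1107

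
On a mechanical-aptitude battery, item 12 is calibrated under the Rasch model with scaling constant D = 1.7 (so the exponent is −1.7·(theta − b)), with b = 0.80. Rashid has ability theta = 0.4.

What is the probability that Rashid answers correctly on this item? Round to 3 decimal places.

0.336

P(theta) = 1 / (1 + exp(−D·(theta − b)))
Exponent: 1.7 × (0.4 − 0.80) = -0.6800
1/(1 + e^{0.6800}) = 0.3363
P = 0.3363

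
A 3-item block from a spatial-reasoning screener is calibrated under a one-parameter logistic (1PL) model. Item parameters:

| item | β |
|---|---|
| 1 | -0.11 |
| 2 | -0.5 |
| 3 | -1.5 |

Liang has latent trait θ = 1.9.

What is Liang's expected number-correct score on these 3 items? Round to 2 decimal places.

P(θ) = 1 / (1 + exp(−(θ − β)))
P_1 = 1/(1+e^{-2.0100}) = 0.8818
P_2 = 1/(1+e^{-2.4000}) = 0.9168
P_3 = 1/(1+e^{-3.4000}) = 0.9677
E[score] = 0.8818 + 0.9168 + 0.9677 = 2.7664

2.77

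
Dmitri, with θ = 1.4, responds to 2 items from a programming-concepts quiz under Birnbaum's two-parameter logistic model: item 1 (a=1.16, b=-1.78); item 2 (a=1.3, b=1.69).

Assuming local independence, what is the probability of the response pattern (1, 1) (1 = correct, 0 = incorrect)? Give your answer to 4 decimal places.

P(θ) = 1 / (1 + exp(−a(θ − b)))
P_1 = 1/(1+e^{-3.6888}) = 0.9756
P_2 = 1/(1+e^{0.3770}) = 0.4069
L = P_1 × P_2 = 0.9756 × 0.4069 = 0.39693

0.3969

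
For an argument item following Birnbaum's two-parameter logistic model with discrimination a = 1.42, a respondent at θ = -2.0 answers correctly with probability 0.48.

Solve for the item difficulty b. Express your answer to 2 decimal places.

P(θ) = 1 / (1 + exp(−a(θ − b)))
logit(0.48) = ln(0.48/0.52) = -0.0800
b = θ − logit/(a) = -2.0 − (-0.0800)/1.4200 = -1.9436

-1.94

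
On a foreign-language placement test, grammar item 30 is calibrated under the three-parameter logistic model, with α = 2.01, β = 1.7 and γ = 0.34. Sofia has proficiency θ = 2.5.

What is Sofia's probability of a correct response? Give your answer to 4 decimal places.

P(θ) = γ + (1 − γ) · 1 / (1 + exp(−α(θ − β)))
Exponent: 2.01 × (2.5 − 1.7) = 1.6080
1/(1 + e^{-1.6080}) = 0.8331
P = 0.34 + 0.66 × 0.8331 = 0.8899

0.8899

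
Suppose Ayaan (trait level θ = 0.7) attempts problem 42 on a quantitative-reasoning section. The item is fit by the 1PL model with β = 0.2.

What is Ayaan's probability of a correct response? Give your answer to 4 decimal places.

0.6225

P(θ) = 1 / (1 + exp(−(θ − β)))
Exponent: (0.7 − 0.2) = 0.5000
1/(1 + e^{-0.5000}) = 0.6225
P = 0.6225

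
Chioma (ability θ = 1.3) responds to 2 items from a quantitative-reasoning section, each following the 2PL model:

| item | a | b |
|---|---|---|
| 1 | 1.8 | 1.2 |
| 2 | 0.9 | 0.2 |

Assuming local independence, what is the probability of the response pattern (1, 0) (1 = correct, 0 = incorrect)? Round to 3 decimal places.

0.148

P(θ) = 1 / (1 + exp(−a(θ − b)))
P_1 = 1/(1+e^{-0.1800}) = 0.5449
P_2 = 1/(1+e^{-0.9900}) = 0.7291
L = P_1 × (1−P_2) = 0.5449 × 0.2709 = 0.14761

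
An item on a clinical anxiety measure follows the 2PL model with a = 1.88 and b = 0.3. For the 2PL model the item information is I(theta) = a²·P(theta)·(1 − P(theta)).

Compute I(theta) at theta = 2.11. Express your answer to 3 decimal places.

0.110

P = 1/(1+e^{-3.4028}) = 0.9678
P(1−P) = 0.9678 × 0.0322 = 0.0312
I = a² × P(1−P) = 1.88² × 0.0312 = 0.11017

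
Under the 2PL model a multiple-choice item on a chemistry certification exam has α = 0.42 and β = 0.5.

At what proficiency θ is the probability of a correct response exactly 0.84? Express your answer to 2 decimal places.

4.45

P(θ) = 1 / (1 + exp(−α(θ − β)))
logit = ln(0.8400/0.1600) = 1.6582
θ = β + logit/(α) = 0.5 + 1.6582/0.4200 = 4.4482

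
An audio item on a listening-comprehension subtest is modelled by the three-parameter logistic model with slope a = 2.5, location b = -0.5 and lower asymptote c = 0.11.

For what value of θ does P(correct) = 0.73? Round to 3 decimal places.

-0.167

P(θ) = c + (1 − c) · 1 / (1 + exp(−a(θ − b)))
Remove guessing floor: (0.73 − 0.11)/(1 − 0.11) = 0.6966
logit = ln(0.6966/0.3034) = 0.8313
θ = b + logit/(a) = -0.5 + 0.8313/2.5000 = -0.1675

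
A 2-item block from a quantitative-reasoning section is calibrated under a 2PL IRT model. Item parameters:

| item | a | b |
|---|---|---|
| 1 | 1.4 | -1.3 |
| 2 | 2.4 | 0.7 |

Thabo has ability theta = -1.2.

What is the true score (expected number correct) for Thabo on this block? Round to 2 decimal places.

P(theta) = 1 / (1 + exp(−a(theta − b)))
P_1 = 1/(1+e^{-0.1400}) = 0.5349
P_2 = 1/(1+e^{4.5600}) = 0.0104
E[score] = 0.5349 + 0.0104 = 0.5453

0.55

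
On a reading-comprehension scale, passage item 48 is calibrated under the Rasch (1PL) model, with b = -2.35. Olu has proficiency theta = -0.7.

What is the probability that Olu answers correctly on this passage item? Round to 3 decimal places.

0.839

P(theta) = 1 / (1 + exp(−(theta − b)))
Exponent: (-0.7 − (-2.35)) = 1.6500
1/(1 + e^{-1.6500}) = 0.8389
P = 0.8389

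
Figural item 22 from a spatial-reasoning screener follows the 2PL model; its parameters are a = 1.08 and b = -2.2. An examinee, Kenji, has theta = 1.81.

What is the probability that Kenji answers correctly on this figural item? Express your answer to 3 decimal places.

0.987

P(theta) = 1 / (1 + exp(−a(theta − b)))
Exponent: 1.08 × (1.81 − (-2.2)) = 4.3308
1/(1 + e^{-4.3308}) = 0.9870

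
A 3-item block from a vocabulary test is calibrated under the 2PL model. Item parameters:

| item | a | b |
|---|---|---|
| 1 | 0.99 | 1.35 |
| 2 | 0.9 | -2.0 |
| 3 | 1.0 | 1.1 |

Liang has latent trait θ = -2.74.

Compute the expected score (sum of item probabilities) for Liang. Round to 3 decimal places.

0.378

P(θ) = 1 / (1 + exp(−a(θ − b)))
P_1 = 1/(1+e^{4.0491}) = 0.0171
P_2 = 1/(1+e^{0.6660}) = 0.3394
P_3 = 1/(1+e^{3.8400}) = 0.0210
E[score] = 0.0171 + 0.3394 + 0.0210 = 0.3776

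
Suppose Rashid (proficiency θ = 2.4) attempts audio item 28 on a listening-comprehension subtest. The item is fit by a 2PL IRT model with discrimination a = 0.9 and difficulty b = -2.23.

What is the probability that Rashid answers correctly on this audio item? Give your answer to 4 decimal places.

0.9847

P(θ) = 1 / (1 + exp(−a(θ − b)))
Exponent: 0.9 × (2.4 − (-2.23)) = 4.1670
1/(1 + e^{-4.1670}) = 0.9847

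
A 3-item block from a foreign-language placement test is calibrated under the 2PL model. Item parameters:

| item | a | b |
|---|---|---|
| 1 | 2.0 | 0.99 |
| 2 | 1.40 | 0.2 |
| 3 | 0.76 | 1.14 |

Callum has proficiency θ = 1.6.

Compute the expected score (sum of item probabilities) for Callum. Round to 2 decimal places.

2.24

P(θ) = 1 / (1 + exp(−a(θ − b)))
P_1 = 1/(1+e^{-1.2200}) = 0.7721
P_2 = 1/(1+e^{-1.9600}) = 0.8765
P_3 = 1/(1+e^{-0.3496}) = 0.5865
E[score] = 0.7721 + 0.8765 + 0.5865 = 2.2351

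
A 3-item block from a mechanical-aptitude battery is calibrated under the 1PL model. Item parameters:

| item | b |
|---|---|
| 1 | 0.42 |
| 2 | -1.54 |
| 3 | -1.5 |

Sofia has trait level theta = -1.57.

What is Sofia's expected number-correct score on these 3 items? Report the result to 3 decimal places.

P(theta) = 1 / (1 + exp(−(theta − b)))
P_1 = 1/(1+e^{1.9900}) = 0.1203
P_2 = 1/(1+e^{0.0300}) = 0.4925
P_3 = 1/(1+e^{0.0700}) = 0.4825
E[score] = 0.1203 + 0.4925 + 0.4825 = 1.0953

1.095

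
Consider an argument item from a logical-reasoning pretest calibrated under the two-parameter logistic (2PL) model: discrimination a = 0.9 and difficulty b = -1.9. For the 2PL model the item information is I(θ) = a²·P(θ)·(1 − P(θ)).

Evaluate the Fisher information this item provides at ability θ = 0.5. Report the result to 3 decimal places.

0.075

P = 1/(1+e^{-2.1600}) = 0.8966
P(1−P) = 0.8966 × 0.1034 = 0.0927
I = a² × P(1−P) = 0.9² × 0.0927 = 0.07509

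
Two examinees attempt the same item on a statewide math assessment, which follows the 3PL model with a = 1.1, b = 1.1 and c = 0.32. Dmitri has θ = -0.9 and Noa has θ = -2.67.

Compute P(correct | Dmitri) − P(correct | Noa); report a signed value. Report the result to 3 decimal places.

P(θ) = c + (1 − c) · 1 / (1 + exp(−a(θ − b)))
P(Dmitri) = 0.3878  [exponent -2.2000]
P(Noa) = 0.3306  [exponent -4.1470]
Difference = 0.3878 − 0.3306 = 0.0572

0.057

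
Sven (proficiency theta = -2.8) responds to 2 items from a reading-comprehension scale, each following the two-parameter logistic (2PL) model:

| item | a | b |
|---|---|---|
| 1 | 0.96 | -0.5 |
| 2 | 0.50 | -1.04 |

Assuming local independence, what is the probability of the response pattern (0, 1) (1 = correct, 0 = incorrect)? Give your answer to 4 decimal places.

P(theta) = 1 / (1 + exp(−a(theta − b)))
P_1 = 1/(1+e^{2.2080}) = 0.0990
P_2 = 1/(1+e^{0.8800}) = 0.2932
L = (1−P_1) × P_2 = 0.9010 × 0.2932 = 0.26414

0.2641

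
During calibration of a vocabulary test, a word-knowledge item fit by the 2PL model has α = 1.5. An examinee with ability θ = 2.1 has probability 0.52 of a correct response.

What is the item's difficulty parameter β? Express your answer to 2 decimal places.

P(θ) = 1 / (1 + exp(−α(θ − β)))
logit(0.52) = ln(0.52/0.48) = 0.0800
β = θ − logit/(α) = 2.1 − 0.0800/1.5000 = 2.0466

2.05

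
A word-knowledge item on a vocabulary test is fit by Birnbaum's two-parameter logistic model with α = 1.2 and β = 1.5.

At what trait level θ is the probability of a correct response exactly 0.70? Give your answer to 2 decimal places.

2.21

P(θ) = 1 / (1 + exp(−α(θ − β)))
logit = ln(0.7000/0.3000) = 0.8473
θ = β + logit/(α) = 1.5 + 0.8473/1.2000 = 2.2061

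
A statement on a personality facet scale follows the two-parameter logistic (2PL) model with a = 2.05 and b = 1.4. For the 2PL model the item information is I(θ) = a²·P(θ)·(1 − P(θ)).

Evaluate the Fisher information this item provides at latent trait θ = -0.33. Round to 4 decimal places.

P = 1/(1+e^{3.5465}) = 0.0280
P(1−P) = 0.0280 × 0.9720 = 0.0272
I = a² × P(1−P) = 2.05² × 0.0272 = 0.11445

0.1144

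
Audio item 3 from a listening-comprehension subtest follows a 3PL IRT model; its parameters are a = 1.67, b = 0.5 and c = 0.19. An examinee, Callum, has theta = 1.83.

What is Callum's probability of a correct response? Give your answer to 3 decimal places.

P(theta) = c + (1 − c) · 1 / (1 + exp(−a(theta − b)))
Exponent: 1.67 × (1.83 − 0.5) = 2.2211
1/(1 + e^{-2.2211}) = 0.9021
P = 0.19 + 0.81 × 0.9021 = 0.9207

0.921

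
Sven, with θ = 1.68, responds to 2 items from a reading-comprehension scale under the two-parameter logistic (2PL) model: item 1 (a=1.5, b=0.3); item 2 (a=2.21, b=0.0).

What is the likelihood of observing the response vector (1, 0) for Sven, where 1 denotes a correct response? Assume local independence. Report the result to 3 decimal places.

0.021

P(θ) = 1 / (1 + exp(−a(θ − b)))
P_1 = 1/(1+e^{-2.0700}) = 0.8880
P_2 = 1/(1+e^{-3.7128}) = 0.9762
L = P_1 × (1−P_2) = 0.8880 × 0.0238 = 0.02116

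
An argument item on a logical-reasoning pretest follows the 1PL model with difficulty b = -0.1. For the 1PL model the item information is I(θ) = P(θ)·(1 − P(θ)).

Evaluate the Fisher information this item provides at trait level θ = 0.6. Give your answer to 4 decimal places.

0.2217

P = 1/(1+e^{-0.7000}) = 0.6682
P(1−P) = 0.6682 × 0.3318 = 0.2217
I = P(1−P) = 0.22171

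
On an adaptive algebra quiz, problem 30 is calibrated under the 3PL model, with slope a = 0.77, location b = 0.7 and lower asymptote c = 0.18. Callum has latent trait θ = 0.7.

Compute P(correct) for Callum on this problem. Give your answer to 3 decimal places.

P(θ) = c + (1 − c) · 1 / (1 + exp(−a(θ − b)))
Exponent: 0.77 × (0.7 − 0.7) = 0.0000
1/(1 + e^{0.0000}) = 0.5000
P = 0.18 + 0.82 × 0.5000 = 0.5900

0.590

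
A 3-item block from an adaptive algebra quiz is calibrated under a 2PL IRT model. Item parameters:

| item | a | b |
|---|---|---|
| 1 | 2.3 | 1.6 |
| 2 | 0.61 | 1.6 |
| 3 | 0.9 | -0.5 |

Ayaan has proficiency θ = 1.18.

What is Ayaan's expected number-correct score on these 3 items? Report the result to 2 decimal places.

1.53

P(θ) = 1 / (1 + exp(−a(θ − b)))
P_1 = 1/(1+e^{0.9660}) = 0.2757
P_2 = 1/(1+e^{0.2562}) = 0.4363
P_3 = 1/(1+e^{-1.5120}) = 0.8194
E[score] = 0.2757 + 0.4363 + 0.8194 = 1.5313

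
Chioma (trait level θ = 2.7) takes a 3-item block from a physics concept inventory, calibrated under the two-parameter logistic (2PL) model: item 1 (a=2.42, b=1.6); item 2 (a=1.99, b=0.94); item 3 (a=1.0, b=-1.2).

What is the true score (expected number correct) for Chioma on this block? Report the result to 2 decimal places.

2.89

P(θ) = 1 / (1 + exp(−a(θ − b)))
P_1 = 1/(1+e^{-2.6620}) = 0.9347
P_2 = 1/(1+e^{-3.5024}) = 0.9708
P_3 = 1/(1+e^{-3.9000}) = 0.9802
E[score] = 0.9347 + 0.9708 + 0.9802 = 2.8857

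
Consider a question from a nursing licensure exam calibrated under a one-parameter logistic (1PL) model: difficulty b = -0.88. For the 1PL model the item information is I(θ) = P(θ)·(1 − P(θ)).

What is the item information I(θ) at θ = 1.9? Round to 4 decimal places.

P = 1/(1+e^{-2.7800}) = 0.9416
P(1−P) = 0.9416 × 0.0584 = 0.0550
I = P(1−P) = 0.05500

0.0550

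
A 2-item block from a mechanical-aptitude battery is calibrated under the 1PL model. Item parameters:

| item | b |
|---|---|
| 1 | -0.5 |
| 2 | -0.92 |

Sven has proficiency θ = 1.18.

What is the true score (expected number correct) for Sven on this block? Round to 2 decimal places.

P(θ) = 1 / (1 + exp(−(θ − b)))
P_1 = 1/(1+e^{-1.6800}) = 0.8429
P_2 = 1/(1+e^{-2.1000}) = 0.8909
E[score] = 0.8429 + 0.8909 = 1.7338

1.73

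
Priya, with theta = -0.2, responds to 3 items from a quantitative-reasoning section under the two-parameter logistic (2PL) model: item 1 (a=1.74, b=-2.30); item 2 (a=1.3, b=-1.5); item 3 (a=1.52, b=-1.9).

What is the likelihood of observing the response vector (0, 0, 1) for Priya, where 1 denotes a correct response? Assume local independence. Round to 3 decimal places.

0.004

P(theta) = 1 / (1 + exp(−a(theta − b)))
P_1 = 1/(1+e^{-3.6540}) = 0.9748
P_2 = 1/(1+e^{-1.6900}) = 0.8442
P_3 = 1/(1+e^{-2.5840}) = 0.9298
L = (1−P_1) × (1−P_2) × P_3 = 0.0252 × 0.1558 × 0.9298 = 0.00366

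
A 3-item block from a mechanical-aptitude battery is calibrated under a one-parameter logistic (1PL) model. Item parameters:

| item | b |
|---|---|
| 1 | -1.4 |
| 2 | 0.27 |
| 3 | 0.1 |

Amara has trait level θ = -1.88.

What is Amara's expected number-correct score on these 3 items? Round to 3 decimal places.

P(θ) = 1 / (1 + exp(−(θ − b)))
P_1 = 1/(1+e^{0.4800}) = 0.3823
P_2 = 1/(1+e^{2.1500}) = 0.1043
P_3 = 1/(1+e^{1.9800}) = 0.1213
E[score] = 0.3823 + 0.1043 + 0.1213 = 0.6079

0.608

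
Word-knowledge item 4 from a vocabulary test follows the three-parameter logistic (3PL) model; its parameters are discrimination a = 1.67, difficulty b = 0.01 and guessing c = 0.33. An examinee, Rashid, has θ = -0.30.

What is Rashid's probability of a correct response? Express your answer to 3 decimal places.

P(θ) = c + (1 − c) · 1 / (1 + exp(−a(θ − b)))
Exponent: 1.67 × (-0.30 − 0.01) = -0.5177
1/(1 + e^{0.5177}) = 0.3734
P = 0.33 + 0.67 × 0.3734 = 0.5802

0.580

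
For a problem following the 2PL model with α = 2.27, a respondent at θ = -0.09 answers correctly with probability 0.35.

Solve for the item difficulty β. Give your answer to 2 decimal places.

P(θ) = 1 / (1 + exp(−α(θ − β)))
logit(0.35) = ln(0.35/0.65) = -0.6190
β = θ − logit/(α) = -0.09 − (-0.6190)/2.2700 = 0.1827

0.18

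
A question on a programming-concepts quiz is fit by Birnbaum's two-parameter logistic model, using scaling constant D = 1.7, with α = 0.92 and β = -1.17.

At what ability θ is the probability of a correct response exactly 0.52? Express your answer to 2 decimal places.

P(θ) = 1 / (1 + exp(−D·α(θ − β)))
logit = ln(0.5200/0.4800) = 0.0800
θ = β + logit/(1.7·α) = -1.17 + 0.0800/1.5640 = -1.1188

-1.12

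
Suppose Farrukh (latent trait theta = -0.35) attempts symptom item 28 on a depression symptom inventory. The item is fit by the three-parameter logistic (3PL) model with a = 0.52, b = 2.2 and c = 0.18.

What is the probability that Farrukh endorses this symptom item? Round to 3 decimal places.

0.352

P(theta) = c + (1 − c) · 1 / (1 + exp(−a(theta − b)))
Exponent: 0.52 × (-0.35 − 2.2) = -1.3260
1/(1 + e^{1.3260}) = 0.2098
P = 0.18 + 0.82 × 0.2098 = 0.3521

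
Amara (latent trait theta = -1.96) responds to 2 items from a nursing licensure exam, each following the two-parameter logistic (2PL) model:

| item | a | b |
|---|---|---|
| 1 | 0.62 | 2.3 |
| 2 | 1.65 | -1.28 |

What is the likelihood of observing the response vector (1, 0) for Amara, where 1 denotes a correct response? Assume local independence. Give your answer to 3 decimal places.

P(theta) = 1 / (1 + exp(−a(theta − b)))
P_1 = 1/(1+e^{2.6412}) = 0.0665
P_2 = 1/(1+e^{1.1220}) = 0.2456
L = P_1 × (1−P_2) = 0.0665 × 0.7544 = 0.05019

0.050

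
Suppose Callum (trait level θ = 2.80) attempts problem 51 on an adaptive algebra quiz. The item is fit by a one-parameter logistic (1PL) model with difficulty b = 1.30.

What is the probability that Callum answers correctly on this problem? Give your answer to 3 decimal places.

P(θ) = 1 / (1 + exp(−(θ − b)))
Exponent: (2.80 − 1.30) = 1.5000
1/(1 + e^{-1.5000}) = 0.8176
P = 0.8176

0.818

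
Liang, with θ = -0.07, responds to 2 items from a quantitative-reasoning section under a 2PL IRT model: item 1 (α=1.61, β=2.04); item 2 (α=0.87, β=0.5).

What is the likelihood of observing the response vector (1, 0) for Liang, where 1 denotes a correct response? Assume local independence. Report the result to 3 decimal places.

0.020

P(θ) = 1 / (1 + exp(−α(θ − β)))
P_1 = 1/(1+e^{3.3971}) = 0.0324
P_2 = 1/(1+e^{0.4959}) = 0.3785
L = P_1 × (1−P_2) = 0.0324 × 0.6215 = 0.02013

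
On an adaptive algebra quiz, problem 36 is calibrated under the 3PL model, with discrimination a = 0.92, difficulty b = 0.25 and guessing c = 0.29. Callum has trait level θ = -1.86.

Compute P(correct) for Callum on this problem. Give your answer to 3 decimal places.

0.379

P(θ) = c + (1 − c) · 1 / (1 + exp(−a(θ − b)))
Exponent: 0.92 × (-1.86 − 0.25) = -1.9412
1/(1 + e^{1.9412}) = 0.1255
P = 0.29 + 0.71 × 0.1255 = 0.3791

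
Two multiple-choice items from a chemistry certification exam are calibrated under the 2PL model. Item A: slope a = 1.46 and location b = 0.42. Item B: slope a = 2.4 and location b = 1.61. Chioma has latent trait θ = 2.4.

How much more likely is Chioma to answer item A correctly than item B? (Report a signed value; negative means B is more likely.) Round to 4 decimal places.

0.0780

P(θ) = 1 / (1 + exp(−a(θ − b)))
P_A = 0.9474
P_B = 0.8694
P_A − P_B = 0.0780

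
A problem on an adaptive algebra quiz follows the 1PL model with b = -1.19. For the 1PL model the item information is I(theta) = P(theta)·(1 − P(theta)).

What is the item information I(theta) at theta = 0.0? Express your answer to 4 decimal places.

0.1788

P = 1/(1+e^{-1.1900}) = 0.7667
P(1−P) = 0.7667 × 0.2333 = 0.1788
I = P(1−P) = 0.17885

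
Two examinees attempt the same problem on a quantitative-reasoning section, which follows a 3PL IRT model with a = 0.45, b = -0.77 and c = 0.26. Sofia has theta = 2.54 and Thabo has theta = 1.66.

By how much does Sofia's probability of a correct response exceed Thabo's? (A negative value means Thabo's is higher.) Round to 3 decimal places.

P(theta) = c + (1 − c) · 1 / (1 + exp(−a(theta − b)))
P(Sofia) = 0.8638  [exponent 1.4895]
P(Thabo) = 0.8143  [exponent 1.0935]
Difference = 0.8638 − 0.8143 = 0.0496

0.050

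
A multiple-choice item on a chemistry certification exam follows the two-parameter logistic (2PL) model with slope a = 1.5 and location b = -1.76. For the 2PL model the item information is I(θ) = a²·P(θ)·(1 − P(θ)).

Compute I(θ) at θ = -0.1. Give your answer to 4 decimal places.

P = 1/(1+e^{-2.4900}) = 0.9234
P(1−P) = 0.9234 × 0.0766 = 0.0707
I = a² × P(1−P) = 1.5² × 0.0707 = 0.15908

0.1591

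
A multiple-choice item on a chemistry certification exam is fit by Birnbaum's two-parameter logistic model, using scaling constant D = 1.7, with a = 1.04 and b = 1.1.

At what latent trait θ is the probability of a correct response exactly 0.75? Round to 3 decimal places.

P(θ) = 1 / (1 + exp(−D·a(θ − b)))
logit = ln(0.7500/0.2500) = 1.0986
θ = b + logit/(1.7·a) = 1.1 + 1.0986/1.7680 = 1.7214

1.721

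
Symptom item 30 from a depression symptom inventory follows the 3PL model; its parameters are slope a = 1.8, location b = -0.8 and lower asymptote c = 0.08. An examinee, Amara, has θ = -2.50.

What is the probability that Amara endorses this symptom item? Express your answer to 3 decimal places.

P(θ) = c + (1 − c) · 1 / (1 + exp(−a(θ − b)))
Exponent: 1.8 × (-2.50 − (-0.8)) = -3.0600
1/(1 + e^{3.0600}) = 0.0448
P = 0.08 + 0.92 × 0.0448 = 0.1212

0.121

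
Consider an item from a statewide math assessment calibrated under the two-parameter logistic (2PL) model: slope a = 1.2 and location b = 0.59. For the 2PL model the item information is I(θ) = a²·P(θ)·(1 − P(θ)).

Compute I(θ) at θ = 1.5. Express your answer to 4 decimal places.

0.2709

P = 1/(1+e^{-1.0920}) = 0.7488
P(1−P) = 0.7488 × 0.2512 = 0.1881
I = a² × P(1−P) = 1.2² × 0.1881 = 0.27089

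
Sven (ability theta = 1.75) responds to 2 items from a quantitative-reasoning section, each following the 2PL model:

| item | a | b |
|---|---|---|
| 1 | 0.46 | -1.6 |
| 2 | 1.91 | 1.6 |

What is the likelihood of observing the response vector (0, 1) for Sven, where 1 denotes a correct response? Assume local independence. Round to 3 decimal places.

0.101

P(theta) = 1 / (1 + exp(−a(theta − b)))
P_1 = 1/(1+e^{-1.5410}) = 0.8236
P_2 = 1/(1+e^{-0.2865}) = 0.5711
L = (1−P_1) × P_2 = 0.1764 × 0.5711 = 0.10074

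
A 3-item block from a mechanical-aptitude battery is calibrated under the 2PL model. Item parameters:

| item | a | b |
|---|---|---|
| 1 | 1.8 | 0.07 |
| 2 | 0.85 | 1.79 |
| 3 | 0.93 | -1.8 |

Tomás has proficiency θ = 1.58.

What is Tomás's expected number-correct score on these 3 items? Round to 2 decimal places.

2.35

P(θ) = 1 / (1 + exp(−a(θ − b)))
P_1 = 1/(1+e^{-2.7180}) = 0.9381
P_2 = 1/(1+e^{0.1785}) = 0.4555
P_3 = 1/(1+e^{-3.1434}) = 0.9586
E[score] = 0.9381 + 0.4555 + 0.9586 = 2.3522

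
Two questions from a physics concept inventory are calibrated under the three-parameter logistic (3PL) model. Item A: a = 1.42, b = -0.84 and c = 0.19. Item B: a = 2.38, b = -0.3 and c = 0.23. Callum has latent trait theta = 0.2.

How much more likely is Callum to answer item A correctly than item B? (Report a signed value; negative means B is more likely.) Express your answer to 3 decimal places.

P(theta) = c + (1 − c) · 1 / (1 + exp(−a(theta − b)))
P_A = 0.8494
P_B = 0.8204
P_A − P_B = 0.0290

0.029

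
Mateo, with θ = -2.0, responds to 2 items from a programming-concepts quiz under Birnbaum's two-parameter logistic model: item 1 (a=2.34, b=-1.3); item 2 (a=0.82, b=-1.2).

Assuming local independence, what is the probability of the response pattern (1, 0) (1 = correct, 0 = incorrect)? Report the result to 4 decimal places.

P(θ) = 1 / (1 + exp(−a(θ − b)))
P_1 = 1/(1+e^{1.6380}) = 0.1627
P_2 = 1/(1+e^{0.6560}) = 0.3416
L = P_1 × (1−P_2) = 0.1627 × 0.6584 = 0.10714

0.1071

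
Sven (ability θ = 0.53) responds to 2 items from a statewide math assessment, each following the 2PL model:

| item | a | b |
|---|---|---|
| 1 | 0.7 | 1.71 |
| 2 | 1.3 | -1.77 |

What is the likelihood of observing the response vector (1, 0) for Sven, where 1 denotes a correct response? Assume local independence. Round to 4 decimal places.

0.0146

P(θ) = 1 / (1 + exp(−a(θ − b)))
P_1 = 1/(1+e^{0.8260}) = 0.3045
P_2 = 1/(1+e^{-2.9900}) = 0.9521
L = P_1 × (1−P_2) = 0.3045 × 0.0479 = 0.01458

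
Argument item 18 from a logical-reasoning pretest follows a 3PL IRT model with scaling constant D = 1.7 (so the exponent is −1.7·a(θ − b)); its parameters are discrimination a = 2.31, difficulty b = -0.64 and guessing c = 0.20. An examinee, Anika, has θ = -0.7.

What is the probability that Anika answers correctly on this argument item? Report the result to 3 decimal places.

0.553

P(θ) = c + (1 − c) · 1 / (1 + exp(−D·a(θ − b)))
Exponent: 1.7 × 2.31 × (-0.7 − (-0.64)) = -0.2356
1/(1 + e^{0.2356}) = 0.4414
P = 0.20 + 0.80 × 0.4414 = 0.5531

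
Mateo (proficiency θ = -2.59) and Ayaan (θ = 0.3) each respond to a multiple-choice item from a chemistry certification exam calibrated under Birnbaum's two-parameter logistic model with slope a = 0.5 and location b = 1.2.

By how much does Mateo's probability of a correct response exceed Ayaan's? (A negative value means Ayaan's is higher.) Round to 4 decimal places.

-0.2587

P(θ) = 1 / (1 + exp(−a(θ − b)))
P(Mateo) = 0.1307  [exponent -1.8950]
P(Ayaan) = 0.3894  [exponent -0.4500]
Difference = 0.1307 − 0.3894 = -0.2587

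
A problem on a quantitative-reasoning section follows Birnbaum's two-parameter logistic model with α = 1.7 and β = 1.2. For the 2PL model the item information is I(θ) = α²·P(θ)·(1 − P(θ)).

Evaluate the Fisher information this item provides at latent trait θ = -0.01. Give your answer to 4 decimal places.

P = 1/(1+e^{2.0570}) = 0.1133
P(1−P) = 0.1133 × 0.8867 = 0.1005
I = α² × P(1−P) = 1.7² × 0.1005 = 0.29044

0.2904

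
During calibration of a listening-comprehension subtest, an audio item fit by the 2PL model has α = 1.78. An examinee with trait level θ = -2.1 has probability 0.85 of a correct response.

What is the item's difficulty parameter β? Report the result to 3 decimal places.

P(θ) = 1 / (1 + exp(−α(θ − β)))
logit(0.85) = ln(0.85/0.15) = 1.7346
β = θ − logit/(α) = -2.1 − 1.7346/1.7800 = -3.0745

-3.074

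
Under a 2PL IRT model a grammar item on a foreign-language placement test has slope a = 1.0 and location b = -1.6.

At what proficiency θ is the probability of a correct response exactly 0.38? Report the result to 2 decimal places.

-2.09

P(θ) = 1 / (1 + exp(−a(θ − b)))
logit = ln(0.3800/0.6200) = -0.4895
θ = b + logit/(a) = -1.6 + (-0.4895)/1.0000 = -2.0895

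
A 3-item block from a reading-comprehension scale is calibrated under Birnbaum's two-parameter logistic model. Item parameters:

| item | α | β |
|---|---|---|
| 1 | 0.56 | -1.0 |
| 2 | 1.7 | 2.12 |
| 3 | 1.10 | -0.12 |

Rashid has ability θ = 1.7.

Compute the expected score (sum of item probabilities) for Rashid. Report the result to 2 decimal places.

2.03

P(θ) = 1 / (1 + exp(−α(θ − β)))
P_1 = 1/(1+e^{-1.5120}) = 0.8194
P_2 = 1/(1+e^{0.7140}) = 0.3287
P_3 = 1/(1+e^{-2.0020}) = 0.8810
E[score] = 0.8194 + 0.3287 + 0.8810 = 2.0291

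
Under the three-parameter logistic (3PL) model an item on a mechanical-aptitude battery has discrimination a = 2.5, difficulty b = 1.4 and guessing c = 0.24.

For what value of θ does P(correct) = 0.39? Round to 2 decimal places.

P(θ) = c + (1 − c) · 1 / (1 + exp(−a(θ − b)))
Remove guessing floor: (0.39 − 0.24)/(1 − 0.24) = 0.1974
logit = ln(0.1974/0.8026) = -1.4028
θ = b + logit/(a) = 1.4 + (-1.4028)/2.5000 = 0.8389

0.84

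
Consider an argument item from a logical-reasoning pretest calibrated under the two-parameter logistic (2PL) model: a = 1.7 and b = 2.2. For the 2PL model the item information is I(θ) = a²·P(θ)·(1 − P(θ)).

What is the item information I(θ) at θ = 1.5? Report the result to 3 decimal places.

P = 1/(1+e^{1.1900}) = 0.2333
P(1−P) = 0.2333 × 0.7667 = 0.1788
I = a² × P(1−P) = 1.7² × 0.1788 = 0.51687

0.517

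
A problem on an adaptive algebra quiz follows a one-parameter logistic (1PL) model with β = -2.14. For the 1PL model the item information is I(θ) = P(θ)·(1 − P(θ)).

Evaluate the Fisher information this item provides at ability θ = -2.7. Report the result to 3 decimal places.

P = 1/(1+e^{0.5600}) = 0.3635
P(1−P) = 0.3635 × 0.6365 = 0.2314
I = P(1−P) = 0.23138

0.231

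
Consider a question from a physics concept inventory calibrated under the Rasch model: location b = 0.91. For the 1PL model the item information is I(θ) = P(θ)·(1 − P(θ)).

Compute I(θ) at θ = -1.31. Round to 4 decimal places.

P = 1/(1+e^{2.2200}) = 0.0980
P(1−P) = 0.0980 × 0.9020 = 0.0884
I = P(1−P) = 0.08837

0.0884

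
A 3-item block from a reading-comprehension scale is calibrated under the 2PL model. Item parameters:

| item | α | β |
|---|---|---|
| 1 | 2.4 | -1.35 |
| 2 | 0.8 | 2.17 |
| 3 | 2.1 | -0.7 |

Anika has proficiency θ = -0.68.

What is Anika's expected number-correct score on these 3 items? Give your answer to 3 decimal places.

P(θ) = 1 / (1 + exp(−α(θ − β)))
P_1 = 1/(1+e^{-1.6080}) = 0.8331
P_2 = 1/(1+e^{2.2800}) = 0.0928
P_3 = 1/(1+e^{-0.0420}) = 0.5105
E[score] = 0.8331 + 0.0928 + 0.5105 = 1.4364

1.436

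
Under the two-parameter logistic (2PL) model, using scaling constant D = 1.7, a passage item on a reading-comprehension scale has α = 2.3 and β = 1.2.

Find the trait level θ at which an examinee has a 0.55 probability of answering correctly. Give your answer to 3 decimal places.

P(θ) = 1 / (1 + exp(−D·α(θ − β)))
logit = ln(0.5500/0.4500) = 0.2007
θ = β + logit/(1.7·α) = 1.2 + 0.2007/3.9100 = 1.2513

1.251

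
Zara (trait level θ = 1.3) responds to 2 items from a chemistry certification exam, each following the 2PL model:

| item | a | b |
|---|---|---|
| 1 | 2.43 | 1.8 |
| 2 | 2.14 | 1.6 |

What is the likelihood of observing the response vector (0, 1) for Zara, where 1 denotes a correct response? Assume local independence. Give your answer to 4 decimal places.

0.2659

P(θ) = 1 / (1 + exp(−a(θ − b)))
P_1 = 1/(1+e^{1.2150}) = 0.2288
P_2 = 1/(1+e^{0.6420}) = 0.3448
L = (1−P_1) × P_2 = 0.7712 × 0.3448 = 0.26590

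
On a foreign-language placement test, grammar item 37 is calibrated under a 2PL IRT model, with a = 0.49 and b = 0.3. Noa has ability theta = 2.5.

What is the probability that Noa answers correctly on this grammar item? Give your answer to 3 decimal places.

P(theta) = 1 / (1 + exp(−a(theta − b)))
Exponent: 0.49 × (2.5 − 0.3) = 1.0780
1/(1 + e^{-1.0780}) = 0.7461

0.746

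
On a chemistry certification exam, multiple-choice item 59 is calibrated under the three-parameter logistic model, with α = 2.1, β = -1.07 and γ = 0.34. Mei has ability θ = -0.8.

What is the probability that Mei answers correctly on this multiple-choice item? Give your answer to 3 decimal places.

P(θ) = γ + (1 − γ) · 1 / (1 + exp(−α(θ − β)))
Exponent: 2.1 × (-0.8 − (-1.07)) = 0.5670
1/(1 + e^{-0.5670}) = 0.6381
P = 0.34 + 0.66 × 0.6381 = 0.7611

0.761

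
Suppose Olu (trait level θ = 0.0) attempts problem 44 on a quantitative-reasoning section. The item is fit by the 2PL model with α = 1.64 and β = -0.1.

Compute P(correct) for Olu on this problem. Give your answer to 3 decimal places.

0.541

P(θ) = 1 / (1 + exp(−α(θ − β)))
Exponent: 1.64 × (0.0 − (-0.1)) = 0.1640
1/(1 + e^{-0.1640}) = 0.5409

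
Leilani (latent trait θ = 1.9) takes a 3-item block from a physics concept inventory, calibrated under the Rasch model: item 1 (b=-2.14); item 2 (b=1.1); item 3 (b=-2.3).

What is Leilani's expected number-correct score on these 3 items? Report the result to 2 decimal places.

2.66

P(θ) = 1 / (1 + exp(−(θ − b)))
P_1 = 1/(1+e^{-4.0400}) = 0.9827
P_2 = 1/(1+e^{-0.8000}) = 0.6900
P_3 = 1/(1+e^{-4.2000}) = 0.9852
E[score] = 0.9827 + 0.6900 + 0.9852 = 2.6579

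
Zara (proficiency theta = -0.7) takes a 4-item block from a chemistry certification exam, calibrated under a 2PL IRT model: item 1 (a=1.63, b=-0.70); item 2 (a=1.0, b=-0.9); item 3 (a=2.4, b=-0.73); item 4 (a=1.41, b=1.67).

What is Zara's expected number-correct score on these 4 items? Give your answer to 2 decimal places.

1.60

P(theta) = 1 / (1 + exp(−a(theta − b)))
P_1 = 1/(1+e^{0.0000}) = 0.5000
P_2 = 1/(1+e^{-0.2000}) = 0.5498
P_3 = 1/(1+e^{-0.0720}) = 0.5180
P_4 = 1/(1+e^{3.3417}) = 0.0342
E[score] = 0.5000 + 0.5498 + 0.5180 + 0.0342 = 1.6020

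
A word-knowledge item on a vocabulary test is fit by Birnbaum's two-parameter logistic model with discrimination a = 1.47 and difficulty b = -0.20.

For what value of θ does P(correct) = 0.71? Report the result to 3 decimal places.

P(θ) = 1 / (1 + exp(−a(θ − b)))
logit = ln(0.7100/0.2900) = 0.8954
θ = b + logit/(a) = -0.20 + 0.8954/1.4700 = 0.4091

0.409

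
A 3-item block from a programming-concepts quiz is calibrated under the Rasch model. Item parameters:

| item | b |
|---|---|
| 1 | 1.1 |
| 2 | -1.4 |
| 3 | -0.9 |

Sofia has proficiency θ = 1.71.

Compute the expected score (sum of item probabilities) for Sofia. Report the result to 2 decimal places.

2.54

P(θ) = 1 / (1 + exp(−(θ − b)))
P_1 = 1/(1+e^{-0.6100}) = 0.6479
P_2 = 1/(1+e^{-3.1100}) = 0.9573
P_3 = 1/(1+e^{-2.6100}) = 0.9315
E[score] = 0.6479 + 0.9573 + 0.9315 = 2.5367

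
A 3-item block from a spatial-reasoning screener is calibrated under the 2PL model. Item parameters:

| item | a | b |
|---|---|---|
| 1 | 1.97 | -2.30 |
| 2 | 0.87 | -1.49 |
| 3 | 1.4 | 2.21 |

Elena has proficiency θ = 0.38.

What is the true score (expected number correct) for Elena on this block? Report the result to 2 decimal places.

1.90

P(θ) = 1 / (1 + exp(−a(θ − b)))
P_1 = 1/(1+e^{-5.2796}) = 0.9949
P_2 = 1/(1+e^{-1.6269}) = 0.8357
P_3 = 1/(1+e^{2.5620}) = 0.0716
E[score] = 0.9949 + 0.8357 + 0.0716 = 1.9023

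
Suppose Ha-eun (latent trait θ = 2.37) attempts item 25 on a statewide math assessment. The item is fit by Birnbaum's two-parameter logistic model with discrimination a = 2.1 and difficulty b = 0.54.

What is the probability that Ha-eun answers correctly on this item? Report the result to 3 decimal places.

0.979

P(θ) = 1 / (1 + exp(−a(θ − b)))
Exponent: 2.1 × (2.37 − 0.54) = 3.8430
1/(1 + e^{-3.8430}) = 0.9790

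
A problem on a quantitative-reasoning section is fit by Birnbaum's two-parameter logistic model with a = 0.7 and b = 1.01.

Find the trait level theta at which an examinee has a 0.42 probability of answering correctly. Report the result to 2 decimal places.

P(theta) = 1 / (1 + exp(−a(theta − b)))
logit = ln(0.4200/0.5800) = -0.3228
theta = b + logit/(a) = 1.01 + (-0.3228)/0.7000 = 0.5489

0.55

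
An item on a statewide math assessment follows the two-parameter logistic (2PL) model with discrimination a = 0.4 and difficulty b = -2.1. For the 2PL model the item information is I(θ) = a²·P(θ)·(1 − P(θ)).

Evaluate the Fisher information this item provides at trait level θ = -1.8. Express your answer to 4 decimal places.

P = 1/(1+e^{-0.1200}) = 0.5300
P(1−P) = 0.5300 × 0.4700 = 0.2491
I = a² × P(1−P) = 0.4² × 0.2491 = 0.03986

0.0399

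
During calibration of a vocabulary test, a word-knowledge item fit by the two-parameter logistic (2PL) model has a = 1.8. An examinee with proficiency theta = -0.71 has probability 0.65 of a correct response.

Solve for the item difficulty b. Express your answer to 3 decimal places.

-1.054

P(theta) = 1 / (1 + exp(−a(theta − b)))
logit(0.65) = ln(0.65/0.35) = 0.6190
b = theta − logit/(a) = -0.71 − 0.6190/1.8000 = -1.0539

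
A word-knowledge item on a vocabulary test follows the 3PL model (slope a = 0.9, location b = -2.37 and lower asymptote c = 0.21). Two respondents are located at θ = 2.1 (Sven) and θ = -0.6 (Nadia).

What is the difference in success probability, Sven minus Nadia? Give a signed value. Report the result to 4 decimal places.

0.1196

P(θ) = c + (1 − c) · 1 / (1 + exp(−a(θ − b)))
P(Sven) = 0.9861  [exponent 4.0230]
P(Nadia) = 0.8665  [exponent 1.5930]
Difference = 0.9861 − 0.8665 = 0.1196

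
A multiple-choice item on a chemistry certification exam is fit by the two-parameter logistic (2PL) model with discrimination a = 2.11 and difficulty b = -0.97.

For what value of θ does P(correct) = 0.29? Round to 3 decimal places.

-1.394

P(θ) = 1 / (1 + exp(−a(θ − b)))
logit = ln(0.2900/0.7100) = -0.8954
θ = b + logit/(a) = -0.97 + (-0.8954)/2.1100 = -1.3944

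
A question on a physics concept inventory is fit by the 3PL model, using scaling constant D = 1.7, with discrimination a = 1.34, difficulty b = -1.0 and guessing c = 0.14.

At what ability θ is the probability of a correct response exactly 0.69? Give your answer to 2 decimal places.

-0.75

P(θ) = c + (1 − c) · 1 / (1 + exp(−D·a(θ − b)))
Remove guessing floor: (0.69 − 0.14)/(1 − 0.14) = 0.6395
logit = ln(0.6395/0.3605) = 0.5733
θ = b + logit/(1.7·a) = -1.0 + 0.5733/2.2780 = -0.7483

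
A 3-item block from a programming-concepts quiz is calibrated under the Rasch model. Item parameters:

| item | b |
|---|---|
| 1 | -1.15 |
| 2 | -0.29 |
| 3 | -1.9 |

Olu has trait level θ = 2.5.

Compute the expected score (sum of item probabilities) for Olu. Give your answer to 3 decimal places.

2.905

P(θ) = 1 / (1 + exp(−(θ − b)))
P_1 = 1/(1+e^{-3.6500}) = 0.9747
P_2 = 1/(1+e^{-2.7900}) = 0.9421
P_3 = 1/(1+e^{-4.4000}) = 0.9879
E[score] = 0.9747 + 0.9421 + 0.9879 = 2.9047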